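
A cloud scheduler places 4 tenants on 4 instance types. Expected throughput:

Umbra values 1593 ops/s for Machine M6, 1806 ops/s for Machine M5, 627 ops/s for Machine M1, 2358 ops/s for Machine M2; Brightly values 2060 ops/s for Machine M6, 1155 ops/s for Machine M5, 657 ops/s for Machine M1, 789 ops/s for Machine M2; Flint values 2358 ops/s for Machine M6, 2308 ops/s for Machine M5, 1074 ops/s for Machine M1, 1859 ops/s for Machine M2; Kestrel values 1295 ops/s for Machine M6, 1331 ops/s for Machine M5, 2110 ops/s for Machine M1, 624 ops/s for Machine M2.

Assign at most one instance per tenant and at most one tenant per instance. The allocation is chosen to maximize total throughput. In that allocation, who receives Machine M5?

Flint receives Machine M5.

Optimal: Umbra→Machine M2 (2358 ops/s), Brightly→Machine M6 (2060 ops/s), Flint→Machine M5 (2308 ops/s), Kestrel→Machine M1 (2110 ops/s) — total 2358+2060+2308+2110 = 8836 ops/s.
Column-greedy (each instance in turn goes to its best remaining tenant) gives 7063 ops/s, worse by 1773.
Next-best assignment: Umbra→Machine M2, Brightly→Machine M5, Flint→Machine M6, Kestrel→Machine M1 = 7981 ops/s.
Every other assignment is strictly worse.
Flint's own top instance is Machine M6 (2358 ops/s), but forcing Flint→Machine M6 and reassigning the rest optimally gives only 7981 ops/s — worse by 855.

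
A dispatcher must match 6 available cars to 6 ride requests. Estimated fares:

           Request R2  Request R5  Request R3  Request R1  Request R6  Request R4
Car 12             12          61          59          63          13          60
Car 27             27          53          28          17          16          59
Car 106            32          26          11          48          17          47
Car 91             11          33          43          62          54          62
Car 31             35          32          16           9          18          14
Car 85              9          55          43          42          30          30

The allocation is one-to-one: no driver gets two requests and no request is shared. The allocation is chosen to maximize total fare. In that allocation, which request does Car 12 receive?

Optimal: Car 12→Request R3 ($59), Car 27→Request R4 ($59), Car 106→Request R1 ($48), Car 91→Request R6 ($54), Car 31→Request R2 ($35), Car 85→Request R5 ($55) — total 59+59+48+54+35+55 = $310.
Row-greedy (each driver in turn takes its best remaining request) gives $283, worse by 27.
Next-best assignment: Car 12→Request R5, Car 27→Request R4, Car 106→Request R1, Car 91→Request R6, Car 31→Request R2, Car 85→Request R3 = $300.
Car 12's own top request is Request R1 ($63), but forcing Car 12→Request R1 and reassigning the rest optimally gives only $295 — worse by 15.

Car 12 receives Request R3.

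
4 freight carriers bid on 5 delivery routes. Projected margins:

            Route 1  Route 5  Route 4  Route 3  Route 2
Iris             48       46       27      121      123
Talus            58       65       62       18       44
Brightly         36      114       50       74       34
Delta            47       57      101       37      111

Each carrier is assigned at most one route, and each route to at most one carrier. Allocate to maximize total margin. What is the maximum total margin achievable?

Max total: $408k

Optimal: Iris→Route 3 ($121k), Talus→Route 4 ($62k), Brightly→Route 5 ($114k), Delta→Route 2 ($111k) — total 121+62+114+111 = $408k.
Column-greedy (each route in turn goes to its best remaining carrier) gives $394k, worse by 14.
Next-best assignment: Iris→Route 3, Talus→Route 1, Brightly→Route 5, Delta→Route 2 = $404k.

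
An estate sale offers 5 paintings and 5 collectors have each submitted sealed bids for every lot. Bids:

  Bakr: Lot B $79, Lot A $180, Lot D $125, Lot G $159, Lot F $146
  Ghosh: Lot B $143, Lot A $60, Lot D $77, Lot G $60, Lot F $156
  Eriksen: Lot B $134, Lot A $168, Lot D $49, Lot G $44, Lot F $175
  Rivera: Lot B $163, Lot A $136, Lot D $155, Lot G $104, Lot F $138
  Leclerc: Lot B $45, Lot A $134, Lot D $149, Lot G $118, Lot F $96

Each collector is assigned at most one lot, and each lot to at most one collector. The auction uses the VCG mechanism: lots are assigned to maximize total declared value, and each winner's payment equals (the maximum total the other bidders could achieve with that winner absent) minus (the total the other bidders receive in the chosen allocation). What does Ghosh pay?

Efficient allocation: Bakr→Lot G ($159), Ghosh→Lot F ($156), Eriksen→Lot A ($168), Rivera→Lot B ($163), Leclerc→Lot D ($149); total welfare W = $795.
Ghosh receives Lot F at value $156, so the others get W − 156 = $639.
Without Ghosh: best allocation of the remaining 4 bidders over all 5 lots is Bakr→Lot A ($180), Eriksen→Lot F ($175), Rivera→Lot B ($163), Leclerc→Lot D ($149), total $667.
VCG payment = (others' best without Ghosh) − (others' welfare with Ghosh) = 667 − 639 = $28.

Ghosh pays $28.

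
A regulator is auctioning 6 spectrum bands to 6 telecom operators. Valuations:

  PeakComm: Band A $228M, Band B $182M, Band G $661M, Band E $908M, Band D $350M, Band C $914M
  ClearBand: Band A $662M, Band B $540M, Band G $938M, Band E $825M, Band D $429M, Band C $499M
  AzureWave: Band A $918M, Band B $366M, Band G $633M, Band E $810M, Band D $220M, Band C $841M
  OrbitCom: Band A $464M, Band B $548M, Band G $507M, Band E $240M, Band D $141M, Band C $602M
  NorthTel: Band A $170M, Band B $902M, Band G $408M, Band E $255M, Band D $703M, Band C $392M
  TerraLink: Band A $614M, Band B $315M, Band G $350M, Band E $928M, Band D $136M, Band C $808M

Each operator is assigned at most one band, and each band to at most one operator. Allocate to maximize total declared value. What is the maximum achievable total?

Max total: $4949M

Optimal: PeakComm→Band C ($914M), ClearBand→Band G ($938M), AzureWave→Band A ($918M), OrbitCom→Band B ($548M), NorthTel→Band D ($703M), TerraLink→Band E ($928M) — total 914+938+918+548+703+928 = $4949M.
Checked against all permutations: $4949M is optimal.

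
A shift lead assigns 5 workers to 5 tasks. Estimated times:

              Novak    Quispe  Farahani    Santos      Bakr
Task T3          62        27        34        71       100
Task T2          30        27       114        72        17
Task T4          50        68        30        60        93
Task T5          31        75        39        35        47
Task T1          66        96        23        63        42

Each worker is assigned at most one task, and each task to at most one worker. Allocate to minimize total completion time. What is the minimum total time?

Optimal: Novak→Task T4 (50 min), Quispe→Task T3 (27 min), Farahani→Task T1 (23 min), Santos→Task T5 (35 min), Bakr→Task T2 (17 min) — total 50+27+23+35+17 = 152 min.
Column-greedy (each task in turn goes to its cheapest remaining worker) gives 168 min, worse by 16.

Minimum total: 152 min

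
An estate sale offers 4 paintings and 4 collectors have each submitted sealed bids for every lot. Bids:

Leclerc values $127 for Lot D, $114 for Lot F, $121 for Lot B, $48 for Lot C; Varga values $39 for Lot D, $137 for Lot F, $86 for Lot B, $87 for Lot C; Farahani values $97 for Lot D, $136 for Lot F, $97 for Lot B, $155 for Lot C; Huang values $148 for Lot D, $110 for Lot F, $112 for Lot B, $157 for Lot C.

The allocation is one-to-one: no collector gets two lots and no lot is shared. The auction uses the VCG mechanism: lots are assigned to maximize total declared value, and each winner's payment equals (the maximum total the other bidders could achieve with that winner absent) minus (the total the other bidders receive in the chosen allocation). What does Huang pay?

Efficient allocation: Leclerc→Lot B ($121), Varga→Lot F ($137), Farahani→Lot C ($155), Huang→Lot D ($148); total welfare W = $561.
Huang receives Lot D at value $148, so the others get W − 148 = $413.
Without Huang: best allocation of the remaining 3 bidders over all 4 lots is Leclerc→Lot D ($127), Varga→Lot F ($137), Farahani→Lot C ($155), total $419.
VCG payment = (others' best without Huang) − (others' welfare with Huang) = 419 − 413 = $6.

Huang pays $6.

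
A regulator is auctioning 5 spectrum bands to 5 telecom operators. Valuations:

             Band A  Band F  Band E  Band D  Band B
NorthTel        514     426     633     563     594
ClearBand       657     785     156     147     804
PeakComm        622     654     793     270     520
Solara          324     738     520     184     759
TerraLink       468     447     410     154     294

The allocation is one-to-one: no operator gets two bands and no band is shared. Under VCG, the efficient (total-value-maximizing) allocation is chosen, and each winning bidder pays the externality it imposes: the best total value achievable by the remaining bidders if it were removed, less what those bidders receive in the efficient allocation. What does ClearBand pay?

ClearBand pays $10M.

Efficient allocation: NorthTel→Band D ($563M), ClearBand→Band F ($785M), PeakComm→Band E ($793M), Solara→Band B ($759M), TerraLink→Band A ($468M); total welfare W = $3368M.
ClearBand receives Band F at value $785M, so the others get W − 785 = $2583M.
Without ClearBand: best allocation of the remaining 4 bidders over all 5 bands is NorthTel→Band B ($594M), PeakComm→Band E ($793M), Solara→Band F ($738M), TerraLink→Band A ($468M), total $2593M.
VCG payment = (others' best without ClearBand) − (others' welfare with ClearBand) = 2593 − 2583 = $10M.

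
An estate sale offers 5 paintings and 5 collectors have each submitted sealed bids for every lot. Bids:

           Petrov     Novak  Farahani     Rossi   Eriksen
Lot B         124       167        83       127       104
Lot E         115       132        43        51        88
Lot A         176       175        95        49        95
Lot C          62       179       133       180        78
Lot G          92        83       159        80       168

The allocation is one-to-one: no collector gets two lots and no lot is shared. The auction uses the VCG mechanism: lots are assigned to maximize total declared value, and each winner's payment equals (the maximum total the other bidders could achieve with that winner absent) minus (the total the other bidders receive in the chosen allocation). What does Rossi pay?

Efficient allocation: Petrov→Lot A ($176), Novak→Lot B ($167), Farahani→Lot G ($159), Rossi→Lot C ($180), Eriksen→Lot E ($88); total welfare W = $770.
Rossi receives Lot C at value $180, so the others get W − 180 = $590.
Without Rossi: best allocation of the remaining 4 bidders over all 5 lots is Petrov→Lot A ($176), Novak→Lot B ($167), Farahani→Lot C ($133), Eriksen→Lot G ($168), total $644.
VCG payment = (others' best without Rossi) − (others' welfare with Rossi) = 644 − 590 = $54.

Rossi pays $54.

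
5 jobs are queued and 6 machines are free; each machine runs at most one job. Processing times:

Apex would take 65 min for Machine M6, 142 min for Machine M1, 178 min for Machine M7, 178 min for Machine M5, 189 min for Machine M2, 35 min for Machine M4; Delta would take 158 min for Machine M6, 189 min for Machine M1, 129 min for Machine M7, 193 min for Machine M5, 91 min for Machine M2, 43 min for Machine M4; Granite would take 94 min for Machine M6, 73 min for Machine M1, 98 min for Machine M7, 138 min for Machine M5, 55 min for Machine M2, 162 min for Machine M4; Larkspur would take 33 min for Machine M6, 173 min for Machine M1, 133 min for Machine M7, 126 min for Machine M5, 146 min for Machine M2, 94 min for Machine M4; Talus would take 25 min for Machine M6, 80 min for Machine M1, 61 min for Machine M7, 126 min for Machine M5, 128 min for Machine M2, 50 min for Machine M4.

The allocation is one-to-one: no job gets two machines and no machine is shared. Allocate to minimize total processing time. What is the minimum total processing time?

Minimum total: 293 min

Optimal: Apex→Machine M4 (35 min), Delta→Machine M2 (91 min), Granite→Machine M1 (73 min), Larkspur→Machine M6 (33 min), Talus→Machine M7 (61 min) — total 35+91+73+33+61 = 293 min.
Column-greedy (each machine in turn goes to its cheapest remaining job) gives 542 min, worse by 249.
Next-best assignment: Apex→Machine M4, Delta→Machine M7, Granite→Machine M2, Larkspur→Machine M6, Talus→Machine M1 = 332 min.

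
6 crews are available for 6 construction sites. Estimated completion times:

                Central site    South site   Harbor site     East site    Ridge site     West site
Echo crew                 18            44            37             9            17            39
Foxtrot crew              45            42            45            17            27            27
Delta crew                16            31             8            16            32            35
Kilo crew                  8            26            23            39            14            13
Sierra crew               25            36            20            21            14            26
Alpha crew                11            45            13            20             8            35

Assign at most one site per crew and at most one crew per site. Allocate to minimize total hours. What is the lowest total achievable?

Minimum total: 95 hours

This is a one-to-one assignment (minimum-cost bipartite matching).
Optimal: Echo crew→East site (9 hours), Foxtrot crew→West site (27 hours), Delta crew→Harbor site (8 hours), Kilo crew→South site (26 hours), Sierra crew→Ridge site (14 hours), Alpha crew→Central site (11 hours) — total 9+27+8+26+14+11 = 95 hours.
Next-best assignment: Echo crew→East site, Foxtrot crew→West site, Delta crew→Harbor site, Kilo crew→Central site, Sierra crew→South site, Alpha crew→Ridge site = 96 hours.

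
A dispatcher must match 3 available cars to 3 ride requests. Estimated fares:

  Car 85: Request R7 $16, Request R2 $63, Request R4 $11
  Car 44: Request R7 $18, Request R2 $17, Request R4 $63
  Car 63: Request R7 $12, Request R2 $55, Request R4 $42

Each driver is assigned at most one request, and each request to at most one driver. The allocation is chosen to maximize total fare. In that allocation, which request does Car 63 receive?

Car 63 receives Request R7.

Optimal: Car 85→Request R2 ($63), Car 44→Request R4 ($63), Car 63→Request R7 ($12) — total 63+63+12 = $138.
Column-greedy (each request in turn goes to its best remaining driver) gives $123, worse by 15.
Car 63's own top request is Request R2 ($55), but forcing Car 63→Request R2 and reassigning the rest optimally gives only $134 — worse by 4.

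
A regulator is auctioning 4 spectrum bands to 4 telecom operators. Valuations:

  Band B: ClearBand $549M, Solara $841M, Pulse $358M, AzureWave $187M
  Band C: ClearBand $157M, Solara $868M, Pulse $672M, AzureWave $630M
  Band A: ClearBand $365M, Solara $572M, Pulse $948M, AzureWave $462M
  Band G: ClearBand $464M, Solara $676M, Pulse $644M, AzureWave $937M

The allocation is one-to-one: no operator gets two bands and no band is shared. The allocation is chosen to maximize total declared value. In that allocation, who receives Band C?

Solara receives Band C.

This is the linear assignment problem.
Optimal: ClearBand→Band B ($549M), Solara→Band C ($868M), Pulse→Band A ($948M), AzureWave→Band G ($937M) — total 549+868+948+937 = $3302M.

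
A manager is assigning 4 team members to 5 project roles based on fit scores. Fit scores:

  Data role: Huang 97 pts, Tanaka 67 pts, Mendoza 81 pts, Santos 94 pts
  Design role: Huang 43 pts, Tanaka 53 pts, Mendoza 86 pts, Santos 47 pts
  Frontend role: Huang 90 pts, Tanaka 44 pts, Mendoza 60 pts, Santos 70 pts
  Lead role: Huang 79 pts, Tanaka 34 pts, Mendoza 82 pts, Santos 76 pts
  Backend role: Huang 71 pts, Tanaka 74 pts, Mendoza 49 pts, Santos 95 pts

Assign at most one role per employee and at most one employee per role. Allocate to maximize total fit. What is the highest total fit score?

Optimal: Huang→Frontend role (90 pts), Tanaka→Backend role (74 pts), Mendoza→Design role (86 pts), Santos→Data role (94 pts) — total 90+74+86+94 = 344 pts.
Max-entry greedy (repeatedly take the single best remaining cell) gives 322 pts, worse by 22.
Next-best assignment: Huang→Frontend role, Tanaka→Backend role, Mendoza→Lead role, Santos→Data role = 340 pts.
Swapping Santos↔Huang (Santos→Frontend role 70 pts, Huang→Data role 97 pts) loses 17.

Max total: 344 pts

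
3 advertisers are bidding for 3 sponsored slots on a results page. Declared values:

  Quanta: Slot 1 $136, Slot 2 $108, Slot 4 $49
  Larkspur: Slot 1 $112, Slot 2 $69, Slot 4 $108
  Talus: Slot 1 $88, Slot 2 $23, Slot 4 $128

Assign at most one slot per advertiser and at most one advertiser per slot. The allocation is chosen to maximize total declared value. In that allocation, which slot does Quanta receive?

Quanta receives Slot 2.

This is a one-to-one assignment (maximum-weight bipartite matching).
Optimal: Quanta→Slot 2 ($108), Larkspur→Slot 1 ($112), Talus→Slot 4 ($128) — total 108+112+128 = $348.
Max-entry greedy (repeatedly take the single best remaining cell) gives $333, worse by 15.
Swapping Talus↔Larkspur (Talus→Slot 1 $88, Larkspur→Slot 4 $108) loses 44.
No other one-to-one assignment exceeds $348.
Quanta's own top slot is Slot 1 ($136), but forcing Quanta→Slot 1 and reassigning the rest optimally gives only $333 — worse by 15.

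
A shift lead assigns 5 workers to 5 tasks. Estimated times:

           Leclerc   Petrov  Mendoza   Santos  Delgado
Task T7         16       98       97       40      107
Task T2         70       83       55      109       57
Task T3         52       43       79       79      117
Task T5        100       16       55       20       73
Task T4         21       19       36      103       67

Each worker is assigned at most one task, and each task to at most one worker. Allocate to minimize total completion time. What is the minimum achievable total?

Optimal: Leclerc→Task T7 (16 min), Petrov→Task T3 (43 min), Mendoza→Task T4 (36 min), Santos→Task T5 (20 min), Delgado→Task T2 (57 min) — total 16+43+36+20+57 = 172 min.
Min-entry greedy (repeatedly take the single cheapest remaining cell) gives 204 min, worse by 32.

Minimum total: 172 min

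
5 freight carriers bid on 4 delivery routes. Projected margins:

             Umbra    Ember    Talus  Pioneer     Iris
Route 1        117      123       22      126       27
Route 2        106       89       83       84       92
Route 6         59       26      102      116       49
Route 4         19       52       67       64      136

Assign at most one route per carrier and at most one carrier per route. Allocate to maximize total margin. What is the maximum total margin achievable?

Max total: $481k

This is a one-to-one assignment (maximum-weight bipartite matching).
Optimal: Ember→Route 1 ($123k), Umbra→Route 2 ($106k), Pioneer→Route 6 ($116k), Iris→Route 4 ($136k) — total 123+106+116+136 = $481k.
Row-greedy (each carrier in turn takes its best remaining route) gives $372k, worse by 109.
Next-best assignment: Pioneer→Route 1, Umbra→Route 2, Talus→Route 6, Iris→Route 4 = $470k.
Swapping Umbra↔Pioneer (Umbra→Route 6 $59k, Pioneer→Route 2 $84k) loses 79.
No other one-to-one assignment exceeds $481k.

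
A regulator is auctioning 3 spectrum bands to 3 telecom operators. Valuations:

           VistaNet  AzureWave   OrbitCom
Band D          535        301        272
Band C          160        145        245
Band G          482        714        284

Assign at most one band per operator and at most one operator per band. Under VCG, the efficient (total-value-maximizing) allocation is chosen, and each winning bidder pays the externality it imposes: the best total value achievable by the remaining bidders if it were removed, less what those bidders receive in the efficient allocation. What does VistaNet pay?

VistaNet pays $27M.

Efficient allocation: VistaNet→Band D ($535M), AzureWave→Band G ($714M), OrbitCom→Band C ($245M); total welfare W = $1494M.
VistaNet receives Band D at value $535M, so the others get W − 535 = $959M.
Without VistaNet: best allocation of the remaining 2 bidders over all 3 bands is AzureWave→Band G ($714M), OrbitCom→Band D ($272M), total $986M.
VCG payment = (others' best without VistaNet) − (others' welfare with VistaNet) = 986 − 959 = $27M.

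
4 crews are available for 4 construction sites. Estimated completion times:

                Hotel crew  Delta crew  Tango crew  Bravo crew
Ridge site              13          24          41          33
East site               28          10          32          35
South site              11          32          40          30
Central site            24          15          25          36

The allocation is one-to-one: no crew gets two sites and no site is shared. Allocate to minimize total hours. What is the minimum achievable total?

Optimal: Hotel crew→Ridge site (13 hours), Delta crew→East site (10 hours), Tango crew→Central site (25 hours), Bravo crew→South site (30 hours) — total 13+10+25+30 = 78 hours.
Min-entry greedy (repeatedly take the single cheapest remaining cell) gives 79 hours, worse by 1.
Next-best assignment: Hotel crew→South site, Delta crew→East site, Tango crew→Central site, Bravo crew→Ridge site = 79 hours.
No other one-to-one assignment undercuts 78 hours.

Minimum total: 78 hours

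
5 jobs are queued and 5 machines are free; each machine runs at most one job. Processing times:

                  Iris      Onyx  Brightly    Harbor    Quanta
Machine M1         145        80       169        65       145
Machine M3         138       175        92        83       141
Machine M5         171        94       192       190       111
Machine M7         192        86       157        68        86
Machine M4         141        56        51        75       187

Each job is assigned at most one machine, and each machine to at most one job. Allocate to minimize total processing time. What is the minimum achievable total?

Treat this as an assignment problem: match each job to one machine.
Optimal: Iris→Machine M3 (138 min), Onyx→Machine M5 (94 min), Brightly→Machine M4 (51 min), Harbor→Machine M1 (65 min), Quanta→Machine M7 (86 min) — total 138+94+51+65+86 = 434 min.
Row-greedy (each job in turn takes its cheapest remaining machine) gives 527 min, worse by 93.
Next-best assignment: Iris→Machine M3, Onyx→Machine M1, Brightly→Machine M4, Harbor→Machine M7, Quanta→Machine M5 = 448 min.
Swapping Onyx↔Iris (Onyx→Machine M3 175 min, Iris→Machine M5 171 min) adds 114.

Minimum total: 434 min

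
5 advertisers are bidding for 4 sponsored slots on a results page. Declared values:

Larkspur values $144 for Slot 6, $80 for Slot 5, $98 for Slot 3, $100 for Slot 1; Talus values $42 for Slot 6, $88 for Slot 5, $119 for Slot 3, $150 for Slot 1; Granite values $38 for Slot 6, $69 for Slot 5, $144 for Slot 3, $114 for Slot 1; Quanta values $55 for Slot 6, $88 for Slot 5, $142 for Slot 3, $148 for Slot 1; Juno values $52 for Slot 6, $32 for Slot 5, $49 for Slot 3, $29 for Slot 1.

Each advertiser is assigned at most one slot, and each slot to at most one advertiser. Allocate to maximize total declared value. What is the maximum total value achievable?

Max total: $526

Optimal: Larkspur→Slot 6 ($144), Quanta→Slot 5 ($88), Granite→Slot 3 ($144), Talus→Slot 1 ($150) — total 144+88+144+150 = $526.
Column-greedy (each slot in turn goes to its best remaining advertiser) gives $524, worse by 2.
Every other assignment is strictly worse.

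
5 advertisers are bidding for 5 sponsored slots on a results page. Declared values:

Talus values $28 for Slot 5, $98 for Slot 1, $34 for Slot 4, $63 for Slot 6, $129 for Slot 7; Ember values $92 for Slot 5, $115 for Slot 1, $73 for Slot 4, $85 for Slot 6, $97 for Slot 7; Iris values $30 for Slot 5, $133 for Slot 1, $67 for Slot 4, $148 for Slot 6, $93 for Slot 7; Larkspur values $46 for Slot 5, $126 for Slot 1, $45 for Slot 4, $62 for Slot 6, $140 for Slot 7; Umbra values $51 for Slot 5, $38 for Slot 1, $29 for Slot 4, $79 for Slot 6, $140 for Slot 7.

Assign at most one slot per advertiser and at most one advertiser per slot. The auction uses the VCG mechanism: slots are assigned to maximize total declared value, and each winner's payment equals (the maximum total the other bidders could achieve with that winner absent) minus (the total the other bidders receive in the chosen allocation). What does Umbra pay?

Efficient allocation: Talus→Slot 4 ($34), Ember→Slot 5 ($92), Iris→Slot 6 ($148), Larkspur→Slot 1 ($126), Umbra→Slot 7 ($140); total welfare W = $540.
Umbra receives Slot 7 at value $140, so the others get W − 140 = $400.
Without Umbra: best allocation of the remaining 4 bidders over all 5 slots is Talus→Slot 7 ($129), Ember→Slot 5 ($92), Iris→Slot 6 ($148), Larkspur→Slot 1 ($126), total $495.
VCG payment = (others' best without Umbra) − (others' welfare with Umbra) = 495 − 400 = $95.

Umbra pays $95.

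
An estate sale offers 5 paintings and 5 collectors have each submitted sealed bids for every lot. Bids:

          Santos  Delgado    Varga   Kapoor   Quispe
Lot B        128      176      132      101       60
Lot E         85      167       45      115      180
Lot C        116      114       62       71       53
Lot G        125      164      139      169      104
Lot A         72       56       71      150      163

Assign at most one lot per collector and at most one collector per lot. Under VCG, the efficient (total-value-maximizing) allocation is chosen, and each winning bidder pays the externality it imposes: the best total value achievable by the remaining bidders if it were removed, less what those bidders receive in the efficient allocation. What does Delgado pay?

Efficient allocation: Santos→Lot C ($116), Delgado→Lot B ($176), Varga→Lot G ($139), Kapoor→Lot A ($150), Quispe→Lot E ($180); total welfare W = $761.
Delgado receives Lot B at value $176, so the others get W − 176 = $585.
Without Delgado: best allocation of the remaining 4 bidders over all 5 lots is Santos→Lot B ($128), Varga→Lot G ($139), Kapoor→Lot A ($150), Quispe→Lot E ($180), total $597.
VCG payment = (others' best without Delgado) − (others' welfare with Delgado) = 597 − 585 = $12.

Delgado pays $12.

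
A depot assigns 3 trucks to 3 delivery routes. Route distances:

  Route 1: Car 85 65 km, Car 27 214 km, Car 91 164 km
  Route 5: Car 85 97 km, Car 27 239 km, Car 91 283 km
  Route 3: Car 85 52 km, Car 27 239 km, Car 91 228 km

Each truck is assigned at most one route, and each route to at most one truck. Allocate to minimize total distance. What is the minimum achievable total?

Optimal: Car 85→Route 3 (52 km), Car 27→Route 5 (239 km), Car 91→Route 1 (164 km) — total 52+239+164 = 455 km.
Column-greedy (each route in turn goes to its cheapest remaining truck) gives 532 km, worse by 77.
Next-best assignment: Car 85→Route 5, Car 27→Route 3, Car 91→Route 1 = 500 km.

Minimum total: 455 km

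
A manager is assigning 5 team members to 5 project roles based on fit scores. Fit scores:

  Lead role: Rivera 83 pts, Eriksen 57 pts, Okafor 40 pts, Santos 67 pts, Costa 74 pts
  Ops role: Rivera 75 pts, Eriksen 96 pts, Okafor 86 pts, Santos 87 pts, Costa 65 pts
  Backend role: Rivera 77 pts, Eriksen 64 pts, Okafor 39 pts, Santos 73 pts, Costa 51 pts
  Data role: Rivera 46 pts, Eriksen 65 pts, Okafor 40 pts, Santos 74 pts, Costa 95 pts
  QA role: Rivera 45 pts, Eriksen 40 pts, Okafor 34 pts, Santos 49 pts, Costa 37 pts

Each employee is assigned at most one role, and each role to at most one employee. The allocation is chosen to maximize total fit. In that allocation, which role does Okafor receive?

Okafor receives QA role.

Optimal: Rivera→Lead role (83 pts), Eriksen→Ops role (96 pts), Okafor→QA role (34 pts), Santos→Backend role (73 pts), Costa→Data role (95 pts) — total 83+96+34+73+95 = 381 pts.
Row-greedy (each employee in turn takes its best remaining role) gives 329 pts, worse by 52.
Next-best assignment: Rivera→Lead role, Eriksen→Backend role, Okafor→Ops role, Santos→QA role, Costa→Data role = 377 pts.
Okafor's own top role is Ops role (86 pts), but forcing Okafor→Ops role and reassigning the rest optimally gives only 377 pts — worse by 4.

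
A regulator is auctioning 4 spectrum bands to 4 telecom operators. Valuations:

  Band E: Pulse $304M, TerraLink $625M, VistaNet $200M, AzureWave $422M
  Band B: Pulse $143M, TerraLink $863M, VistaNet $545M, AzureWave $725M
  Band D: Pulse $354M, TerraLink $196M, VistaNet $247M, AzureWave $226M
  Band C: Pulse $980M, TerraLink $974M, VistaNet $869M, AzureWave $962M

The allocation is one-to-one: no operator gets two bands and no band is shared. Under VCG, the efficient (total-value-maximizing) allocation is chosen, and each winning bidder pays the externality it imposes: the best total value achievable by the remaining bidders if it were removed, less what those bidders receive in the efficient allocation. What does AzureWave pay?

AzureWave pays $298M.

Efficient allocation: Pulse→Band C ($980M), TerraLink→Band E ($625M), VistaNet→Band D ($247M), AzureWave→Band B ($725M); total welfare W = $2577M.
AzureWave receives Band B at value $725M, so the others get W − 725 = $1852M.
Without AzureWave: best allocation of the remaining 3 bidders over all 4 bands is Pulse→Band C ($980M), TerraLink→Band E ($625M), VistaNet→Band B ($545M), total $2150M.
VCG payment = (others' best without AzureWave) − (others' welfare with AzureWave) = 2150 − 1852 = $298M.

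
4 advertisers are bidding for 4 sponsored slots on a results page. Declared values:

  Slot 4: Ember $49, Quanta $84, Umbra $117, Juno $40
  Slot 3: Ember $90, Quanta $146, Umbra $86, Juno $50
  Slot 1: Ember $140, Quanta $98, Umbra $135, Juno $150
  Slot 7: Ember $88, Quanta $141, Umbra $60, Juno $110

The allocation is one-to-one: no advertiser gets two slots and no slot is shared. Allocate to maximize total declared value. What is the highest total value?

Optimal: Ember→Slot 1 ($140), Quanta→Slot 3 ($146), Umbra→Slot 4 ($117), Juno→Slot 7 ($110) — total 140+146+117+110 = $513.
Column-greedy (each slot in turn goes to its best remaining advertiser) gives $501, worse by 12.
Next-best assignment: Ember→Slot 7, Quanta→Slot 3, Umbra→Slot 4, Juno→Slot 1 = $501.
Swapping Umbra↔Ember (Umbra→Slot 1 $135, Ember→Slot 4 $49) loses 73.
No other one-to-one assignment exceeds $513.

Maximum total: $513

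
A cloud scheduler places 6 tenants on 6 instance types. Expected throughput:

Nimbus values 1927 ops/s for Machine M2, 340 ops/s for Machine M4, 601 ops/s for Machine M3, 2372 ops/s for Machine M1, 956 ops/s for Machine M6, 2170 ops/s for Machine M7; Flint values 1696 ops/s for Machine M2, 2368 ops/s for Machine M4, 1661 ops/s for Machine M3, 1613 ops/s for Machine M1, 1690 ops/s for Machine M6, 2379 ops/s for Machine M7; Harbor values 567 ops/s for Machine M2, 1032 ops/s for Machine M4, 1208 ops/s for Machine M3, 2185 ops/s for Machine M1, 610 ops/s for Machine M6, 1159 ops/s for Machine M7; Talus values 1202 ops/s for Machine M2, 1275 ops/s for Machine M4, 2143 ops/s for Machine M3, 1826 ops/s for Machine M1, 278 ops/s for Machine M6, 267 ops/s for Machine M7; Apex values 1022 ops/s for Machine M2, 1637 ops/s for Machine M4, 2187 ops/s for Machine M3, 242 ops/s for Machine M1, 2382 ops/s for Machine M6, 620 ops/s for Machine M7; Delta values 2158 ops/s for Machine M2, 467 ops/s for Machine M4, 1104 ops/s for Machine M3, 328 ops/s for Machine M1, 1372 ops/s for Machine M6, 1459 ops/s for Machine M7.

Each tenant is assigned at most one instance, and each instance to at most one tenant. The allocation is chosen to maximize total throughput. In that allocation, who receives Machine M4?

Optimal: Nimbus→Machine M7 (2170 ops/s), Flint→Machine M4 (2368 ops/s), Harbor→Machine M1 (2185 ops/s), Talus→Machine M3 (2143 ops/s), Apex→Machine M6 (2382 ops/s), Delta→Machine M2 (2158 ops/s) — total 2170+2368+2185+2143+2382+2158 = 13406 ops/s.
Next-best assignment: Nimbus→Machine M1, Flint→Machine M4, Harbor→Machine M7, Talus→Machine M3, Apex→Machine M6, Delta→Machine M2 = 12582 ops/s.
Every other assignment is strictly worse.
Flint's own top instance is Machine M7 (2379 ops/s), but forcing Flint→Machine M7 and reassigning the rest optimally gives only 12466 ops/s — worse by 940.

Flint receives Machine M4.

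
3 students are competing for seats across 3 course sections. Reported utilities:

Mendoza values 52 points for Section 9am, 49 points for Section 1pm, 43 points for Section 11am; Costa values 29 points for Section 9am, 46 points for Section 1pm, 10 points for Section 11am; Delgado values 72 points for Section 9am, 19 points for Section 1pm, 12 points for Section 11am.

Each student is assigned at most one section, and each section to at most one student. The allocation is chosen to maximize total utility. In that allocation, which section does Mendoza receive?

Mendoza receives Section 11am.

Treat this as an assignment problem: match each student to one section.
Optimal: Mendoza→Section 11am (43 points), Costa→Section 1pm (46 points), Delgado→Section 9am (72 points) — total 43+46+72 = 161 points.
Max-entry greedy (repeatedly take the single best remaining cell) gives 131 points, worse by 30.
Next-best assignment: Mendoza→Section 1pm, Costa→Section 11am, Delgado→Section 9am = 131 points.
Swapping Costa↔Delgado (Costa→Section 9am 29 points, Delgado→Section 1pm 19 points) loses 70.
Mendoza's own top section is Section 9am (52 points), but forcing Mendoza→Section 9am and reassigning the rest optimally gives only 110 points — worse by 51.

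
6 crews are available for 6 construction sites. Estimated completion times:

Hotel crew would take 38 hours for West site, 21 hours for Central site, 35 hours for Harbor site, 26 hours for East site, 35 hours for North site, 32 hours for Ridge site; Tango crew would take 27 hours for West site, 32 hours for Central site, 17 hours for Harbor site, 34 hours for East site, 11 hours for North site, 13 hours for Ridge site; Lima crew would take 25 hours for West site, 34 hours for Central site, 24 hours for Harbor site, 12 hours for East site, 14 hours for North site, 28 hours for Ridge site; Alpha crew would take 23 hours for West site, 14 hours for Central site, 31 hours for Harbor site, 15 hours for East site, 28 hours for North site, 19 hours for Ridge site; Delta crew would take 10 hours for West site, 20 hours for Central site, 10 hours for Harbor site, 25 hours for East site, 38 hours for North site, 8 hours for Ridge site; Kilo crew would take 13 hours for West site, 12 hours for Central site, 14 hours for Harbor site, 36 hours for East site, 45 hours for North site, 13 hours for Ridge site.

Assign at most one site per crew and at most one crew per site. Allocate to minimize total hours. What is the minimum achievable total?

Optimal: Hotel crew→Central site (21 hours), Tango crew→North site (11 hours), Lima crew→East site (12 hours), Alpha crew→Ridge site (19 hours), Delta crew→Harbor site (10 hours), Kilo crew→West site (13 hours) — total 21+11+12+19+10+13 = 86 hours.
Row-greedy (each crew in turn takes its cheapest remaining site) gives 87 hours, worse by 1.
Swapping Alpha crew↔Lima crew (Alpha crew→East site 15 hours, Lima crew→Ridge site 28 hours) adds 12.

Min total: 86 hours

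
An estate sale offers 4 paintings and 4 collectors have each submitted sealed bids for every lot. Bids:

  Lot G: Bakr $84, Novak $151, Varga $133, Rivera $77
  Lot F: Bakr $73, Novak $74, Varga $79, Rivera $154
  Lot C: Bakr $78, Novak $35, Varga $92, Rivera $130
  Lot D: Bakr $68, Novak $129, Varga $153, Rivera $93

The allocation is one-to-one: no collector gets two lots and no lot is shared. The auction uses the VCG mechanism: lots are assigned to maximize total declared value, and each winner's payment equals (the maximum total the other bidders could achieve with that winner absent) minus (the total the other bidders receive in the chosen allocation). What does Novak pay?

Efficient allocation: Bakr→Lot C ($78), Novak→Lot G ($151), Varga→Lot D ($153), Rivera→Lot F ($154); total welfare W = $536.
Novak receives Lot G at value $151, so the others get W − 151 = $385.
Without Novak: best allocation of the remaining 3 bidders over all 4 lots is Bakr→Lot G ($84), Varga→Lot D ($153), Rivera→Lot F ($154), total $391.
VCG payment = (others' best without Novak) − (others' welfare with Novak) = 391 − 385 = $6.

Novak pays $6.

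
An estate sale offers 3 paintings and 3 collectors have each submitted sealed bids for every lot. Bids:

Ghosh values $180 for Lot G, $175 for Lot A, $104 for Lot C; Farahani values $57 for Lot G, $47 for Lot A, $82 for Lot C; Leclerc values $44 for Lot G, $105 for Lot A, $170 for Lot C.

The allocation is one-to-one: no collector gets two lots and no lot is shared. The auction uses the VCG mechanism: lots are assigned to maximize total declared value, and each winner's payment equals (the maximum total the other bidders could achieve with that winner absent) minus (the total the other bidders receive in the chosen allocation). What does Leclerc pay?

Leclerc pays $30.

Efficient allocation: Ghosh→Lot A ($175), Farahani→Lot G ($57), Leclerc→Lot C ($170); total welfare W = $402.
Leclerc receives Lot C at value $170, so the others get W − 170 = $232.
Without Leclerc: best allocation of the remaining 2 bidders over all 3 lots is Ghosh→Lot G ($180), Farahani→Lot C ($82), total $262.
VCG payment = (others' best without Leclerc) − (others' welfare with Leclerc) = 262 − 232 = $30.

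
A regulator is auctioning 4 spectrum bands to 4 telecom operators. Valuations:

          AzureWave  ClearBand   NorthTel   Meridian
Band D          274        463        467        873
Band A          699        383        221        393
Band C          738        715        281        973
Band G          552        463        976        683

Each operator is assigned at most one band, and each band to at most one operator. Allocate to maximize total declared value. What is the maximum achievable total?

Maximum total: $3263M

Optimal: AzureWave→Band A ($699M), ClearBand→Band C ($715M), NorthTel→Band G ($976M), Meridian→Band D ($873M) — total 699+715+976+873 = $3263M.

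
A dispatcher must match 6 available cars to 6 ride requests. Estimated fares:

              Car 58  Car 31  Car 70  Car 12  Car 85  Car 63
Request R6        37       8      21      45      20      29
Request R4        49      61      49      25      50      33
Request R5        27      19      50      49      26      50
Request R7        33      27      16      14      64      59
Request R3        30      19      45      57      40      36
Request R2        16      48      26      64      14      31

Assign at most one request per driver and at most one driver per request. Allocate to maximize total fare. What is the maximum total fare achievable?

Optimal: Car 58→Request R6 ($37), Car 31→Request R4 ($61), Car 70→Request R3 ($45), Car 12→Request R2 ($64), Car 85→Request R7 ($64), Car 63→Request R5 ($50) — total 37+61+45+64+64+50 = $321.
Column-greedy (each request in turn goes to its best remaining driver) gives $272, worse by 49.
Swapping Car 63↔Car 31 (Car 63→Request R4 $33, Car 31→Request R5 $19) loses 59.
Every other assignment is strictly worse.

Maximum total: $321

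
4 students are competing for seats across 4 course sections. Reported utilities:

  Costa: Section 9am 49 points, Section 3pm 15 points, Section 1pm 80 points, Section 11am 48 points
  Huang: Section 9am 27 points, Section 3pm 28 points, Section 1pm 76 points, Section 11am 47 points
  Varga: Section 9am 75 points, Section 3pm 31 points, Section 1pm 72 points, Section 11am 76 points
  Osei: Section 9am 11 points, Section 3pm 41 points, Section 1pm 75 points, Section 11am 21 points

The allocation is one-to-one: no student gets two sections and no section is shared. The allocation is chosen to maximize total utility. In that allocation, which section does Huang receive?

Optimal: Costa→Section 1pm (80 points), Huang→Section 11am (47 points), Varga→Section 9am (75 points), Osei→Section 3pm (41 points) — total 80+47+75+41 = 243 points.
Max-entry greedy (repeatedly take the single best remaining cell) gives 224 points, worse by 19.
No other one-to-one assignment exceeds 243 points.
Huang's own top section is Section 1pm (76 points), but forcing Huang→Section 1pm and reassigning the rest optimally gives only 242 points — worse by 1.

Huang receives Section 11am.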